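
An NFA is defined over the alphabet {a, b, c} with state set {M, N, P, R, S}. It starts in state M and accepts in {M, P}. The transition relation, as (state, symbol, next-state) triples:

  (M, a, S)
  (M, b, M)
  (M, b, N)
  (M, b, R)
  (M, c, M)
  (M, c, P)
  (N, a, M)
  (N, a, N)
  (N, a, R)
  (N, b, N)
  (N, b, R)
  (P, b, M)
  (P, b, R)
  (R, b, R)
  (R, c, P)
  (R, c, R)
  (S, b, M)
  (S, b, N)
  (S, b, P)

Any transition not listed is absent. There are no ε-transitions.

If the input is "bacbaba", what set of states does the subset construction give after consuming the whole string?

Start in {M}.
Read 'b': {M} → {M, N, R}.
Read 'a': {M, N, R} → {M, N, R, S}.
Read 'c': {M, N, R, S} → {M, P, R}.
Read 'b': {M, P, R} → {M, N, R}.
Read 'a': {M, N, R} → {M, N, R, S}.
Read 'b': {M, N, R, S} → {M, N, P, R}.
Read 'a': {M, N, P, R} → {M, N, R, S}.

{M, N, R, S}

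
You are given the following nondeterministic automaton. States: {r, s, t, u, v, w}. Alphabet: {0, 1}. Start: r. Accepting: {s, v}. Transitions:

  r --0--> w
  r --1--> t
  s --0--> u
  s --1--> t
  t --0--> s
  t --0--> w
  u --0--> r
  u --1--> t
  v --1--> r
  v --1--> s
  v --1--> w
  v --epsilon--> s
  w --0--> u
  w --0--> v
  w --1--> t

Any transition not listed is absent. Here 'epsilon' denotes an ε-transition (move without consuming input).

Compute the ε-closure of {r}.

Begin with {r}.
No ε-moves leave this set, so the closure equals the set itself.

{r}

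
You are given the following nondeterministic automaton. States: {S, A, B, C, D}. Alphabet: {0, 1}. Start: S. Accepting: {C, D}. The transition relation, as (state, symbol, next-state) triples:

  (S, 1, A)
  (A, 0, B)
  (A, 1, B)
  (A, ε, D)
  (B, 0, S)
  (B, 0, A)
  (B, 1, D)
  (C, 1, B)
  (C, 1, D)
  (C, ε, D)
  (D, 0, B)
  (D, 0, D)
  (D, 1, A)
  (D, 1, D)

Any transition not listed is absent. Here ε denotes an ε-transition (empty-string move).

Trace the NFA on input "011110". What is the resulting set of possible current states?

∅

Start in {S}.
Read '0': {S} → ∅.
The set is empty and remains empty for the remaining 5 symbols.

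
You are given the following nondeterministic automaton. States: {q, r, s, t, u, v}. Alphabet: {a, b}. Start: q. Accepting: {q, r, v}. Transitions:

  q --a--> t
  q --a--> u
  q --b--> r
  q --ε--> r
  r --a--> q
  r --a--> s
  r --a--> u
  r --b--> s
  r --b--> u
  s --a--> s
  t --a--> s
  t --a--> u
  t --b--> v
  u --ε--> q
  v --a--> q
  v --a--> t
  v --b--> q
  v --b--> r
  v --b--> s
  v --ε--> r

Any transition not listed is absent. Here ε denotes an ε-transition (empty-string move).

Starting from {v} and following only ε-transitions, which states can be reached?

{r, v}

Begin with {v}.
ε-move v → r; add r.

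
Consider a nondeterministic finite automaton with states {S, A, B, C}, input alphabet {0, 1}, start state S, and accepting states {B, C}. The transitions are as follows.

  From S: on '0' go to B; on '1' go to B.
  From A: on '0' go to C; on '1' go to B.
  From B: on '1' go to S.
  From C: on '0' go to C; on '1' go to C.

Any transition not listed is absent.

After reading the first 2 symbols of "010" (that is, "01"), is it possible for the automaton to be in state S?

Start in {S}.
Read '0': S→{B}; now {B}.
Read '1': B→{S}; now {S}.
State S is in {S}.

Yes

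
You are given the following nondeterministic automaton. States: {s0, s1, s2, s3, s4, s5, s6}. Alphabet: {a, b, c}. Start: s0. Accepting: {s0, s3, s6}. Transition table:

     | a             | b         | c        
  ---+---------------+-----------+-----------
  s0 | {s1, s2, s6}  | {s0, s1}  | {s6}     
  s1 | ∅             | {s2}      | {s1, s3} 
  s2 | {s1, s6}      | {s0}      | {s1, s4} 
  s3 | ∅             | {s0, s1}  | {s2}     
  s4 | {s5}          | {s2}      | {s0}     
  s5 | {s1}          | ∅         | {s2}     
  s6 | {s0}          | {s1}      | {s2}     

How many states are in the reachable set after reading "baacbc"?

4

Start in {s0}.
Read 'b': {s0} → {s0, s1}.
Read 'a': {s0, s1} → {s1, s2, s6}.
Read 'a': {s1, s2, s6} → {s0, s1, s6}.
Read 'c': {s0, s1, s6} → {s1, s2, s3, s6}.
Read 'b': {s1, s2, s3, s6} → {s0, s1, s2}.
Read 'c': {s0, s1, s2} → {s1, s3, s4, s6}.
That set has 4 states.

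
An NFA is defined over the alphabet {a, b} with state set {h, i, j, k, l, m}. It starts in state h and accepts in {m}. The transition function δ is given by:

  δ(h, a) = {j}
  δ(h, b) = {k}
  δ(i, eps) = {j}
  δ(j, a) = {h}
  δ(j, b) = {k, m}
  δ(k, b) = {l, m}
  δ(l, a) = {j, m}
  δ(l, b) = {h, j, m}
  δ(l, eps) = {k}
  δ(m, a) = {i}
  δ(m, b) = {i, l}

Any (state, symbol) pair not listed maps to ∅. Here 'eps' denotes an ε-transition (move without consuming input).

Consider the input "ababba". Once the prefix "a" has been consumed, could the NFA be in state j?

Yes

Start in {h}.
Read 'a': {h} → {j}.
State j is in {j}.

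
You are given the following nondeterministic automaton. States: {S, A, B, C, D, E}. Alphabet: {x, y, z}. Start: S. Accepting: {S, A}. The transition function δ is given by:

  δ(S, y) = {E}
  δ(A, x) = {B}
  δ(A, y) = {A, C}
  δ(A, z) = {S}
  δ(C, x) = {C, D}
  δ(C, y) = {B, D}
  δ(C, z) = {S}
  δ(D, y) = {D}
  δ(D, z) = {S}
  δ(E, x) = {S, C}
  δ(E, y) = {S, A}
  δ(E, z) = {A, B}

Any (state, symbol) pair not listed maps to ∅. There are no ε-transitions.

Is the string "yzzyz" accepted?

Start in {S}.
Read 'y': S→{E}; now {E}.
Read 'z': E→{A, B}; now {A, B}.
Read 'z': A→{S}, B→∅; now {S}.
Read 'y': S→{E}; now {E}.
Read 'z': E→{A, B}; now {A, B}.
The final set {A, B} contains the accepting state A.

Yes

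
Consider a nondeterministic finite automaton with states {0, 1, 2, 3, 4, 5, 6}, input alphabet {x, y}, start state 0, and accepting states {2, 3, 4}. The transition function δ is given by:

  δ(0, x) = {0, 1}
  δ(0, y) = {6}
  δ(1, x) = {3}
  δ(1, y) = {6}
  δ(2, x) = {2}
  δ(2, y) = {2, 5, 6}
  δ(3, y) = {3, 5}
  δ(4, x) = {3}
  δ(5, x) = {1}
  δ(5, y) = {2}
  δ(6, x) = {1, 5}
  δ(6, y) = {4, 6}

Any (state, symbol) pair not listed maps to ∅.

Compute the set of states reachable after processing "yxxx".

Start in {0}.
Read 'y': 0→{6}; now {6}.
Read 'x': 6→{1, 5}; now {1, 5}.
Read 'x': 1→{3}, 5→{1}; now {1, 3}.
Read 'x': 1→{3}, 3→∅; now {3}.

{3}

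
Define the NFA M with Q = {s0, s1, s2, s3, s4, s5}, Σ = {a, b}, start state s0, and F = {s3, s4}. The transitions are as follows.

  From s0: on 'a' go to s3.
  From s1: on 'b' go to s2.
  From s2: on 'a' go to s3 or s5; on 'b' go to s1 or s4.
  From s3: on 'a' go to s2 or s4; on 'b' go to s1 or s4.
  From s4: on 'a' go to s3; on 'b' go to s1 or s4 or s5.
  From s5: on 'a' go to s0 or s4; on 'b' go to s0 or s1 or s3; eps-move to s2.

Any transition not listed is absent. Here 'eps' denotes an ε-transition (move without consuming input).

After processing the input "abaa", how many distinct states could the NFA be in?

Start in {s0}.
Read 'a': s0→{s3}; now {s3}.
Read 'b': s3→{s1, s4}; now {s1, s4}.
Read 'a': s1→∅, s4→{s3}; now {s3}.
Read 'a': s3→{s2, s4}; now {s2, s4}.
That set has 2 states.

2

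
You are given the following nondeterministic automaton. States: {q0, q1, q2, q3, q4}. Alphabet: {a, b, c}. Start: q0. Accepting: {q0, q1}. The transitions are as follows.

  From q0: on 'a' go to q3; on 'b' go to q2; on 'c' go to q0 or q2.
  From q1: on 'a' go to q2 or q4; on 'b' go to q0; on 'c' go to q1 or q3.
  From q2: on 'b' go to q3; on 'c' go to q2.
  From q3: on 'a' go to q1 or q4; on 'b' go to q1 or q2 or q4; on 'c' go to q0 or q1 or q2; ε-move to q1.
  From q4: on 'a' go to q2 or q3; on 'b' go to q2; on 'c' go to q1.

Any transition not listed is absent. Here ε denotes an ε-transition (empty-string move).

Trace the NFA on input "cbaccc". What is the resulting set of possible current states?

{q0, q1, q2, q3}

Start in {q0}.
Read 'c': q0→{q0, q2}; now {q0, q2}.
Read 'b': q0→{q2}, q2→{q3}; union {q2, q3}; ε-closure = {q1, q2, q3}.
Read 'a': q1→{q2, q4}, q2→∅, q3→{q1, q4}; now {q1, q2, q4}.
Read 'c': q1→{q1, q3}, q2→{q2}, q4→{q1}; now {q1, q2, q3}.
Read 'c': q1→{q1, q3}, q2→{q2}, q3→{q0, q1, q2}; now {q0, q1, q2, q3}.
Read 'c': q0→{q0, q2}, q1→{q1, q3}, q2→{q2}, q3→{q0, q1, q2}; now {q0, q1, q2, q3}.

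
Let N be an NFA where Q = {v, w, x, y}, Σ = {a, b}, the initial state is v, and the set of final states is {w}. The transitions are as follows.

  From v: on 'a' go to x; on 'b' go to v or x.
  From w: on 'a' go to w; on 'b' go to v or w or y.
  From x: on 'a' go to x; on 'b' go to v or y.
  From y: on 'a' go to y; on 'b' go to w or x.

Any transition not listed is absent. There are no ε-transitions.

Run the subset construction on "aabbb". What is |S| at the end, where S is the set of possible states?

Start in {v}.
Read 'a': {v} → {x}.
Read 'a': {x} → {x}.
Read 'b': {x} → {v, y}.
Read 'b': {v, y} → {v, w, x}.
Read 'b': {v, w, x} → {v, w, x, y}.
That set has 4 states.

4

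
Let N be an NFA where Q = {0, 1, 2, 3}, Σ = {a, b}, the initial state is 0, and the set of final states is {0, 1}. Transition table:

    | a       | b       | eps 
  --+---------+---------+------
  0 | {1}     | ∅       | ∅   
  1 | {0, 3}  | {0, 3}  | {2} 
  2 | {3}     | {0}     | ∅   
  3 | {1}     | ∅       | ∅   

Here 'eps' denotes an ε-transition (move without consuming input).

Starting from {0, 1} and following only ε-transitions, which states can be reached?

Begin with {0, 1}.
ε-move 1 → 2; add 2.

{0, 1, 2}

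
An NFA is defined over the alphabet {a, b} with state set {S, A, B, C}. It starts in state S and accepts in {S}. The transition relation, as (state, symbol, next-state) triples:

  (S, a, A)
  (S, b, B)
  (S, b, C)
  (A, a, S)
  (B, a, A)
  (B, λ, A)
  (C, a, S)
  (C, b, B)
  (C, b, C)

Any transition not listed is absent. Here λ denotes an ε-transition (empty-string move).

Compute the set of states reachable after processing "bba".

Start in {S}.
Read 'b': {S} → {A, B, C}.
Read 'b': {A, B, C} → {A, B, C}.
Read 'a': {A, B, C} → {S, A}.

{S, A}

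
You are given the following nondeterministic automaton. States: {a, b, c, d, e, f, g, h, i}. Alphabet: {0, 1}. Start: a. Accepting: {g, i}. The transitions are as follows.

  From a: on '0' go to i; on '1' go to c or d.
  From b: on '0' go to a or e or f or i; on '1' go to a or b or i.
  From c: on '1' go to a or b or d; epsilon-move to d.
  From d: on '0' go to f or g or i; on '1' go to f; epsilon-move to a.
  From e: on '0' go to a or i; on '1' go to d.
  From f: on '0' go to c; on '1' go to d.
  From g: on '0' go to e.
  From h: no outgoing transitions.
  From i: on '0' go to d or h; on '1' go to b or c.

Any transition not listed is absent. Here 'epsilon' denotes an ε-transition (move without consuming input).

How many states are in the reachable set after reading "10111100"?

Start in {a}.
Read '1': {a} → {a, c, d}.
Read '0': {a, c, d} → {f, g, i}.
Read '1': {f, g, i} → {a, b, c, d}.
Read '1': {a, b, c, d} → {a, b, c, d, f, i}.
Read '1': {a, b, c, d, f, i} → {a, b, c, d, f, i}.
Read '1': {a, b, c, d, f, i} → {a, b, c, d, f, i}.
Read '0': {a, b, c, d, f, i} → {a, c, d, e, f, g, h, i}.
Read '0': {a, c, d, e, f, g, h, i} → {a, c, d, e, f, g, h, i}.
That set has 8 states.

8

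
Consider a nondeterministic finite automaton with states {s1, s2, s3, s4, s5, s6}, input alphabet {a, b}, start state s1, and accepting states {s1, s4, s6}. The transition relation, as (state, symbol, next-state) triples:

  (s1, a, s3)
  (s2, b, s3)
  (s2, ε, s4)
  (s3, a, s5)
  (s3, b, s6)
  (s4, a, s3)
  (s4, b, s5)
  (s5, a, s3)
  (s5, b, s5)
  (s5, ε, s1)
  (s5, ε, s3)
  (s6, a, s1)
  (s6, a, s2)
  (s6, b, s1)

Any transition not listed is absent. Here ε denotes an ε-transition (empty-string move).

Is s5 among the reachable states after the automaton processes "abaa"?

No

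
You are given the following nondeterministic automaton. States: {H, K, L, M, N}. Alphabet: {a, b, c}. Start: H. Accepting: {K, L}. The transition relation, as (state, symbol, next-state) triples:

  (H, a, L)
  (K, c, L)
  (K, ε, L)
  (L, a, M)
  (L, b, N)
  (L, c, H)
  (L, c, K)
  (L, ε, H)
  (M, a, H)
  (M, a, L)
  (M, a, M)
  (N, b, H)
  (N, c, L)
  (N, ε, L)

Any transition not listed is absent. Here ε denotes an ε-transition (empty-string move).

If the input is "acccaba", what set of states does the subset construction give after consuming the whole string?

Start in {H}.
Read 'a': {H} → {H, L}.
Read 'c': {H, L} → {H, K, L}.
Read 'c': {H, K, L} → {H, K, L}.
Read 'c': {H, K, L} → {H, K, L}.
Read 'a': {H, K, L} → {H, L, M}.
Read 'b': {H, L, M} → {H, L, N}.
Read 'a': {H, L, N} → {H, L, M}.

{H, L, M}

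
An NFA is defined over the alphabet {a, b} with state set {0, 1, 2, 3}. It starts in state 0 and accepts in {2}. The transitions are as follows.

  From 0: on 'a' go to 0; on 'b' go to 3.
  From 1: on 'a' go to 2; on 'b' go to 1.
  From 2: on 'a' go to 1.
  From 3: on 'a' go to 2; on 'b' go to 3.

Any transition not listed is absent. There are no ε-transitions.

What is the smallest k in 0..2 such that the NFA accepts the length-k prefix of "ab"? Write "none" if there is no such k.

none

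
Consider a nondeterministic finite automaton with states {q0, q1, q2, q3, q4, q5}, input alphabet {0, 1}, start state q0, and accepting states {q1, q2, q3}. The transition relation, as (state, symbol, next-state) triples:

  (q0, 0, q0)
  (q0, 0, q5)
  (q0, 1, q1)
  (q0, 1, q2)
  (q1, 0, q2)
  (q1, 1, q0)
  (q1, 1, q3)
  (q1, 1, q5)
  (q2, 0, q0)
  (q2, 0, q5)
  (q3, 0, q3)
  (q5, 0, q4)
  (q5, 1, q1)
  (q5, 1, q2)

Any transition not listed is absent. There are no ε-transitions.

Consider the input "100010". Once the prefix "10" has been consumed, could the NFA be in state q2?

Yes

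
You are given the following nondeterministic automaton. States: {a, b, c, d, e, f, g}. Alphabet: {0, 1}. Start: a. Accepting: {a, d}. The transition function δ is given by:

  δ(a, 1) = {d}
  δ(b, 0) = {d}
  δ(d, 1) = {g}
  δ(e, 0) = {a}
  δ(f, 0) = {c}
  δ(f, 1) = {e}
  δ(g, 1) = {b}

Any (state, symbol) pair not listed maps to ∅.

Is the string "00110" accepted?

No

Start in {a}.
Read '0': {a} → ∅.
The set is empty and remains empty for the remaining 4 symbols.
The final set ∅ contains no accepting state.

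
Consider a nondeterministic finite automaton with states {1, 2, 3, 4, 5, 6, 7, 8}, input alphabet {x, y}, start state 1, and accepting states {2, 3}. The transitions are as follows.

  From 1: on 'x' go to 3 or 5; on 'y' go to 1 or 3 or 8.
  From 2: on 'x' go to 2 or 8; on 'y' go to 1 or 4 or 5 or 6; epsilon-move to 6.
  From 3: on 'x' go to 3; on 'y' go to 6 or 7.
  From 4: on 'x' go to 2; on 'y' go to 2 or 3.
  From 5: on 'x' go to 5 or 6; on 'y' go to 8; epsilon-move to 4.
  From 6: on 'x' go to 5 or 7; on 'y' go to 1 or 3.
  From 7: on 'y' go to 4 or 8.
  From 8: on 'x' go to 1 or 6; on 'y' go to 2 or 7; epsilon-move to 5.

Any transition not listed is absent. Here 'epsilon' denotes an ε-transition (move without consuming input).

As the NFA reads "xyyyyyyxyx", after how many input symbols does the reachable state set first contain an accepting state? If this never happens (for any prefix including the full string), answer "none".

Start in {1}.
Read 'x': {1} → {3, 4, 5}.
None of the earlier sets intersect F, but {3, 4, 5} does.

1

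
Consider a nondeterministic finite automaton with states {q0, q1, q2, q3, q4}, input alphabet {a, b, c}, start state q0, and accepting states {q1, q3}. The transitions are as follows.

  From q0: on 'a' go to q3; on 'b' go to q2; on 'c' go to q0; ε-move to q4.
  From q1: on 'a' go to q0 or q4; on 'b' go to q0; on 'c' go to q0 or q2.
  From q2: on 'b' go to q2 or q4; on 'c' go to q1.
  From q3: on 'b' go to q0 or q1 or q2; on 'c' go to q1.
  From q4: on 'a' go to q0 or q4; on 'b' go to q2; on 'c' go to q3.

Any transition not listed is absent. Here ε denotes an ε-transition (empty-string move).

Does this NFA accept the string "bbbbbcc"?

Yes

Start: ε-closure({q0}) = {q0, q4}.
Read 'b': q0→{q2}, q4→{q2}; now {q2}.
Read 'b': q2→{q2, q4}; now {q2, q4}.
Read 'b': q2→{q2, q4}, q4→{q2}; now {q2, q4}.
Read 'b': q2→{q2, q4}, q4→{q2}; now {q2, q4}.
Read 'b': q2→{q2, q4}, q4→{q2}; now {q2, q4}.
Read 'c': q2→{q1}, q4→{q3}; now {q1, q3}.
Read 'c': q1→{q0, q2}, q3→{q1}; union {q0, q1, q2}; ε-closure = {q0, q1, q2, q4}.
The final set {q0, q1, q2, q4} contains the accepting state q1.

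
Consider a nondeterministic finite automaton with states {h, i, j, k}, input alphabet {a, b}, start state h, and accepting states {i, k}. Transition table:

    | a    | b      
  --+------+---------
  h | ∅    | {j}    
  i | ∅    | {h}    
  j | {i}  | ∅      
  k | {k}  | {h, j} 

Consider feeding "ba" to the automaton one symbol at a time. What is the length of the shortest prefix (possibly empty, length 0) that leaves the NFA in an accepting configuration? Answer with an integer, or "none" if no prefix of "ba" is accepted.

Start in {h}.
Read 'b': {h} → {j}.
Read 'a': {j} → {i}.
None of the earlier sets intersect F, but {i} does.

2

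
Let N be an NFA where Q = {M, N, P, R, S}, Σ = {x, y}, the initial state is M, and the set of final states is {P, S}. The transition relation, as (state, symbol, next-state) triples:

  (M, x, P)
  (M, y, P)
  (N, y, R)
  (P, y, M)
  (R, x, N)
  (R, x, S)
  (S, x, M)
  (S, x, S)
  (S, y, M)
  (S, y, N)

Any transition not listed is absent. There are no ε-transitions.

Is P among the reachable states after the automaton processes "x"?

Yes

Start in {M}.
Read 'x': M→{P}; now {P}.
State P is in {P}.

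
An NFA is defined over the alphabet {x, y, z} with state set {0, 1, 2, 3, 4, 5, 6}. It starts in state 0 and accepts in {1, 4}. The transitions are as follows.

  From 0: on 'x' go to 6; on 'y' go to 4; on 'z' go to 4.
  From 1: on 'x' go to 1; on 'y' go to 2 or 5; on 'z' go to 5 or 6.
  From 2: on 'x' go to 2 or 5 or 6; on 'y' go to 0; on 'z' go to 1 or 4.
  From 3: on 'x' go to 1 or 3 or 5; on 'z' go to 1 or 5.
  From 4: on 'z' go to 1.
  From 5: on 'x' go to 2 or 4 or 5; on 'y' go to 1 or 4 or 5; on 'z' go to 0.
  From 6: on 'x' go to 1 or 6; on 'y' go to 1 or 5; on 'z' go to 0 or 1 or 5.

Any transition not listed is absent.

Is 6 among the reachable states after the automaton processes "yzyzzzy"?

Start in {0}.
Read 'y': 0→{4}; now {4}.
Read 'z': 4→{1}; now {1}.
Read 'y': 1→{2, 5}; now {2, 5}.
Read 'z': 2→{1, 4}, 5→{0}; now {0, 1, 4}.
Read 'z': 0→{4}, 1→{5, 6}, 4→{1}; now {1, 4, 5, 6}.
Read 'z': 1→{5, 6}, 4→{1}, 5→{0}, 6→{0, 1, 5}; now {0, 1, 5, 6}.
Read 'y': 0→{4}, 1→{2, 5}, 5→{1, 4, 5}, 6→{1, 5}; now {1, 2, 4, 5}.
State 6 is not in {1, 2, 4, 5}.

No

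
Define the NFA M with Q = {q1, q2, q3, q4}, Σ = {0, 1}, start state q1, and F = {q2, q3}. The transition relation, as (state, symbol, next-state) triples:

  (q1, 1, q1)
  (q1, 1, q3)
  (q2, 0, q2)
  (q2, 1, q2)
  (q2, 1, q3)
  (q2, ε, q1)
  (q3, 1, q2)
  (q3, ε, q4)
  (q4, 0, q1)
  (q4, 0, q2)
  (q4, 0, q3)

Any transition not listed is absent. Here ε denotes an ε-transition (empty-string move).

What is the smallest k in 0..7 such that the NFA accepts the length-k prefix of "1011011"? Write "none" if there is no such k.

1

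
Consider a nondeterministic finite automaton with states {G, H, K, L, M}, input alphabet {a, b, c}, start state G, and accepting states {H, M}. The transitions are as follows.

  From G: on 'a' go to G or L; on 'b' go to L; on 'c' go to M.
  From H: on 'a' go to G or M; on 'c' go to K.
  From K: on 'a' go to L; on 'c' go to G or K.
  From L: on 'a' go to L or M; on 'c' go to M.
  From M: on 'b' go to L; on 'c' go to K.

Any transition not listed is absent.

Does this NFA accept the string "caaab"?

No

Start in {G}.
Read 'c': G→{M}; now {M}.
Read 'a': M→∅; now ∅.
The set is empty and remains empty for the remaining 3 symbols.
The final set ∅ contains no accepting state.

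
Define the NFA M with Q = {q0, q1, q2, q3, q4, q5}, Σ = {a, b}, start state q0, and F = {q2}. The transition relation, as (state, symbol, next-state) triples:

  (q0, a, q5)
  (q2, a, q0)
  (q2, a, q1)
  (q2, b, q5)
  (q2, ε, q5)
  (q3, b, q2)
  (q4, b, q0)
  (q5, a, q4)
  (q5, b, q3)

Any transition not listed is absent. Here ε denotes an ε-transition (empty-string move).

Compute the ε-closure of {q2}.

Begin with {q2}.
ε-move q2 → q5; add q5.

{q2, q5}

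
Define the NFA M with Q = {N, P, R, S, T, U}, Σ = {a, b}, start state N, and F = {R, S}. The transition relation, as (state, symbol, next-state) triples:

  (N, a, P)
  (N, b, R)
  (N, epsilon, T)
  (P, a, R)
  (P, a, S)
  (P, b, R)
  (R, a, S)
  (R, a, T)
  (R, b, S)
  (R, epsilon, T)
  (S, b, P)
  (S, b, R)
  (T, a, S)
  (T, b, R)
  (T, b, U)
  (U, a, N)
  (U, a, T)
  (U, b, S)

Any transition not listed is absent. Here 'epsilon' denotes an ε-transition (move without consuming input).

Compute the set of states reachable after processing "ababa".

Start: ε-closure({N}) = {N, T}.
Read 'a': N→{P}, T→{S}; now {P, S}.
Read 'b': P→{R}, S→{P, R}; union {P, R}; ε-closure = {P, R, T}.
Read 'a': P→{R, S}, R→{S, T}, T→{S}; now {R, S, T}.
Read 'b': R→{S}, S→{P, R}, T→{R, U}; union {P, R, S, U}; ε-closure = {P, R, S, T, U}.
Read 'a': P→{R, S}, R→{S, T}, S→∅, T→{S}, U→{N, T}; now {N, R, S, T}.

{N, R, S, T}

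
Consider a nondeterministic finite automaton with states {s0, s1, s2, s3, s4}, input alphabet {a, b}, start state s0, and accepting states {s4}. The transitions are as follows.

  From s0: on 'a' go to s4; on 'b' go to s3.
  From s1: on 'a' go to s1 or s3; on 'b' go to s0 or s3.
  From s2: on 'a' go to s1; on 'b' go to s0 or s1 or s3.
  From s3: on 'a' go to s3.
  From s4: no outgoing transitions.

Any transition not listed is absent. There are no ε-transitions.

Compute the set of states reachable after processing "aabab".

∅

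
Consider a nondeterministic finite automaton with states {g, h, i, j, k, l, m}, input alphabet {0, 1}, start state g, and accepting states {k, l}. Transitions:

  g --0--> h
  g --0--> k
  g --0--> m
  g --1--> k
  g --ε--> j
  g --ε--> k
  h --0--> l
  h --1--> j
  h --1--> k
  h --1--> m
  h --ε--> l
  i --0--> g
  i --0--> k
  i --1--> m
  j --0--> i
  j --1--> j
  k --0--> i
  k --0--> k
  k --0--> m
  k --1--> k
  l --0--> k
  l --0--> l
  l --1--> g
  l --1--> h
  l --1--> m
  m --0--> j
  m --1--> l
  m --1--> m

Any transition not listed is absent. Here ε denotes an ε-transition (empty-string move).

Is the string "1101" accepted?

Yes

Start: ε-closure({g}) = {g, j, k}.
Read '1': g→{k}, j→{j}, k→{k}; now {j, k}.
Read '1': j→{j}, k→{k}; now {j, k}.
Read '0': j→{i}, k→{i, k, m}; now {i, k, m}.
Read '1': i→{m}, k→{k}, m→{l, m}; now {k, l, m}.
The final set {k, l, m} contains the accepting states k, l.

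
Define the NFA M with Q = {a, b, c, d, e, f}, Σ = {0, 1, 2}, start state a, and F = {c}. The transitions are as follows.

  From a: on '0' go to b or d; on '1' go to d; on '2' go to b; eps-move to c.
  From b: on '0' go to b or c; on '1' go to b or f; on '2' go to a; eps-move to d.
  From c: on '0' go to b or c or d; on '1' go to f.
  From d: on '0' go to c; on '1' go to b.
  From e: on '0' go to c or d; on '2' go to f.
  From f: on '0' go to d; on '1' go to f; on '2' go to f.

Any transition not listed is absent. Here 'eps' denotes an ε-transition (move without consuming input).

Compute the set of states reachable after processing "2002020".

{b, c, d}

Start: ε-closure({a}) = {a, c}.
Read '2': a→{b}, c→∅; union {b}; ε-closure = {b, d}.
Read '0': b→{b, c}, d→{c}; union {b, c}; ε-closure = {b, c, d}.
Read '0': b→{b, c}, c→{b, c, d}, d→{c}; now {b, c, d}.
Read '2': b→{a}, c→∅, d→∅; union {a}; ε-closure = {a, c}.
Read '0': a→{b, d}, c→{b, c, d}; now {b, c, d}.
Read '2': b→{a}, c→∅, d→∅; union {a}; ε-closure = {a, c}.
Read '0': a→{b, d}, c→{b, c, d}; now {b, c, d}.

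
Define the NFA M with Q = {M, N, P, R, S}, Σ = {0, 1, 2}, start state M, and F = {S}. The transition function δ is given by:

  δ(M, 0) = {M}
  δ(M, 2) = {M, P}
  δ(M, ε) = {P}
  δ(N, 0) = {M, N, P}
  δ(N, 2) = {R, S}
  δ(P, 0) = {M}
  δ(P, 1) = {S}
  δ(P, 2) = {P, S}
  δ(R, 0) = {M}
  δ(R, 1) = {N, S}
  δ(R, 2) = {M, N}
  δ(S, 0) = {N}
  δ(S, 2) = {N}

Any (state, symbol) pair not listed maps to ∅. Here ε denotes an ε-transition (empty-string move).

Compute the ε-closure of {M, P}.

Begin with {M, P}.
No ε-moves leave this set, so the closure equals the set itself.

{M, P}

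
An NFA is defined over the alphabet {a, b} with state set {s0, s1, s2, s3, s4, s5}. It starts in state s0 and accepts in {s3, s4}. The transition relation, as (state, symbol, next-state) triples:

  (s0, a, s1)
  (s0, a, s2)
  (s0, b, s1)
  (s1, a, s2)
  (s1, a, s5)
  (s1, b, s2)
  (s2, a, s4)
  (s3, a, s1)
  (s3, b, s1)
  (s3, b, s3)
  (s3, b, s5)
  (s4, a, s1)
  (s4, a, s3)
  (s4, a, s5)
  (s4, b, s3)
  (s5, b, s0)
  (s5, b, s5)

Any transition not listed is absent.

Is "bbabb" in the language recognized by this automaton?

Start in {s0}.
Read 'b': s0→{s1}; now {s1}.
Read 'b': s1→{s2}; now {s2}.
Read 'a': s2→{s4}; now {s4}.
Read 'b': s4→{s3}; now {s3}.
Read 'b': s3→{s1, s3, s5}; now {s1, s3, s5}.
The final set {s1, s3, s5} contains the accepting state s3.

Yes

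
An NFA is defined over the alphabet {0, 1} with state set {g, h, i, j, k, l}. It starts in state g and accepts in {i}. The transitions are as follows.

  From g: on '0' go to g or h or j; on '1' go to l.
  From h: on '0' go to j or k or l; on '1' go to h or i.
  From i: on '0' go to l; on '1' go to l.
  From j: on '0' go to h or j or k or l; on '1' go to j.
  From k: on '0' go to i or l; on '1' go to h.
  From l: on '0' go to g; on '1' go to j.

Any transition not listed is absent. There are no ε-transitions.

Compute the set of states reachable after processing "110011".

{h, i, j, l}

Start in {g}.
Read '1': {g} → {l}.
Read '1': {l} → {j}.
Read '0': {j} → {h, j, k, l}.
Read '0': {h, j, k, l} → {g, h, i, j, k, l}.
Read '1': {g, h, i, j, k, l} → {h, i, j, l}.
Read '1': {h, i, j, l} → {h, i, j, l}.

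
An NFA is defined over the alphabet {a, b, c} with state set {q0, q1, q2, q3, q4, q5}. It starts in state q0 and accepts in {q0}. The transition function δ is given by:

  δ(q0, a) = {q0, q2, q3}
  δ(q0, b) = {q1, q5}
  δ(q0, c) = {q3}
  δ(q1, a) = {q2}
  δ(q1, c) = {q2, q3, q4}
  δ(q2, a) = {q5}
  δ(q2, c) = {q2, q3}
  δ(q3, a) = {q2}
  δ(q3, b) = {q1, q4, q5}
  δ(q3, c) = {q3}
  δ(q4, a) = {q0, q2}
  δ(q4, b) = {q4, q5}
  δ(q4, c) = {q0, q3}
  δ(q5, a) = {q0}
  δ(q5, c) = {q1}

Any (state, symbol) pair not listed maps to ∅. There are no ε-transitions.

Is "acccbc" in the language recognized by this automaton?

Yes

Start in {q0}.
Read 'a': q0→{q0, q2, q3}; now {q0, q2, q3}.
Read 'c': q0→{q3}, q2→{q2, q3}, q3→{q3}; now {q2, q3}.
Read 'c': q2→{q2, q3}, q3→{q3}; now {q2, q3}.
Read 'c': q2→{q2, q3}, q3→{q3}; now {q2, q3}.
Read 'b': q2→∅, q3→{q1, q4, q5}; now {q1, q4, q5}.
Read 'c': q1→{q2, q3, q4}, q4→{q0, q3}, q5→{q1}; now {q0, q1, q2, q3, q4}.
The final set {q0, q1, q2, q3, q4} contains the accepting state q0.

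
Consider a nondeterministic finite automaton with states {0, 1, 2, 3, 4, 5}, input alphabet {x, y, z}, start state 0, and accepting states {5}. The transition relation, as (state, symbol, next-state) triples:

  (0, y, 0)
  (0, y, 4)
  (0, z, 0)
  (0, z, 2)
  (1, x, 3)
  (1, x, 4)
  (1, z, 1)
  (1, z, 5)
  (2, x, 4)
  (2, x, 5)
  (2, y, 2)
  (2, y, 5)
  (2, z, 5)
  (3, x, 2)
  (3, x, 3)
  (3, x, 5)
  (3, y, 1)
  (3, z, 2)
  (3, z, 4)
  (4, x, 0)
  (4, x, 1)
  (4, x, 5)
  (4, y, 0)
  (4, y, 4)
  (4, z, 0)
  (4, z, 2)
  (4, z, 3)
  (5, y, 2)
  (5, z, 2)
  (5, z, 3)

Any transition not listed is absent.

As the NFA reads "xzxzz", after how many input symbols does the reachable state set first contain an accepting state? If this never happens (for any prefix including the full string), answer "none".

none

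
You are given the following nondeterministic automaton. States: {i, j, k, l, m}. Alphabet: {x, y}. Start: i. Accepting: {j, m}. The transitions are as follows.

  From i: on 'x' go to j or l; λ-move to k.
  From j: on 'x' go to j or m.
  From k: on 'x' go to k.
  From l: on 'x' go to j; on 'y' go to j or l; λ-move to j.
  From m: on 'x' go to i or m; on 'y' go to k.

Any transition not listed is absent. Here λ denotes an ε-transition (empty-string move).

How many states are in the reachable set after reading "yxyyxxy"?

0

Start: ε-closure({i}) = {i, k}.
Read 'y': i→∅, k→∅; now ∅.
The set is empty and remains empty for the remaining 6 symbols.
That set has 0 states.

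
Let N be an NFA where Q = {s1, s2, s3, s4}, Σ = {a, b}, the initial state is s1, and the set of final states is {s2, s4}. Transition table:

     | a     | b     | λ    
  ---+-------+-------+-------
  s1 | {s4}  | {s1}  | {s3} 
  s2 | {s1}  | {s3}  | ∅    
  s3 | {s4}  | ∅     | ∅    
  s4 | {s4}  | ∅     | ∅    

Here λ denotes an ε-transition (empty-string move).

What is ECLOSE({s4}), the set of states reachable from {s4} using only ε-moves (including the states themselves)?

Begin with {s4}.
No ε-moves leave this set, so the closure equals the set itself.

{s4}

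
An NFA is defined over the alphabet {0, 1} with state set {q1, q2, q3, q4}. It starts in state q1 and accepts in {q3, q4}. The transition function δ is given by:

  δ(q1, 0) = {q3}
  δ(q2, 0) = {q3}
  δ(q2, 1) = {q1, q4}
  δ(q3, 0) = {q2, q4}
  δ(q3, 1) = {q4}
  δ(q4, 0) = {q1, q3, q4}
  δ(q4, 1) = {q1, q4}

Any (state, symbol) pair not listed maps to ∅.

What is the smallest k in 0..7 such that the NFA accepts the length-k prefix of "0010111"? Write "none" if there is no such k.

1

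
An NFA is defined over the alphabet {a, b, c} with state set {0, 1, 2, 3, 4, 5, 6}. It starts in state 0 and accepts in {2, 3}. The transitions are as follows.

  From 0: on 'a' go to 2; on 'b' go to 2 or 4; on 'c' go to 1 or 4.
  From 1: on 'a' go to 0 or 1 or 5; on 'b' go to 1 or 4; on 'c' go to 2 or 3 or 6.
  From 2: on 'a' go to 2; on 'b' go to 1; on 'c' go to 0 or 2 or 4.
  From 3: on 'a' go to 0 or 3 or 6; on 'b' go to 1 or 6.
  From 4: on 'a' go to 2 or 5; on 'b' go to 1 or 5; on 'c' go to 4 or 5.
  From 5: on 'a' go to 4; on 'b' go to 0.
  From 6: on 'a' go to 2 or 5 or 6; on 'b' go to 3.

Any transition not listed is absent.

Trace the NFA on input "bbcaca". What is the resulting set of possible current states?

Start in {0}.
Read 'b': {0} → {2, 4}.
Read 'b': {2, 4} → {1, 5}.
Read 'c': {1, 5} → {2, 3, 6}.
Read 'a': {2, 3, 6} → {0, 2, 3, 5, 6}.
Read 'c': {0, 2, 3, 5, 6} → {0, 1, 2, 4}.
Read 'a': {0, 1, 2, 4} → {0, 1, 2, 5}.

{0, 1, 2, 5}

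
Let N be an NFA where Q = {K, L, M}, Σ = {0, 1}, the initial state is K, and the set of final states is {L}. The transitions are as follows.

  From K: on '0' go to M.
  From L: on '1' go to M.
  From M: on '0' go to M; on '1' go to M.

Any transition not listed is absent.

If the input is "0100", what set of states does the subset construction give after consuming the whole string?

Start in {K}.
Read '0': K→{M}; now {M}.
Read '1': M→{M}; now {M}.
Read '0': M→{M}; now {M}.
Read '0': M→{M}; now {M}.

{M}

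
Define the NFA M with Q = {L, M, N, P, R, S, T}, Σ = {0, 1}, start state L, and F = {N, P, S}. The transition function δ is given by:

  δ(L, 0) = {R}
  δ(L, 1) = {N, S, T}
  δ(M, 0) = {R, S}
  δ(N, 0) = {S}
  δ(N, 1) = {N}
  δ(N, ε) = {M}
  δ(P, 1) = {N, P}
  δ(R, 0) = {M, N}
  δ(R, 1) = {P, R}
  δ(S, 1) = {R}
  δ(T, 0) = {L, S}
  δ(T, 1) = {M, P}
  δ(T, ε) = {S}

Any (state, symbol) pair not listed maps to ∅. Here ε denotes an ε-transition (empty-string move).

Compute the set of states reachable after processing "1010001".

{M, N, P, R}

Start in {L}.
Read '1': {L} → {M, N, S, T}.
Read '0': {M, N, S, T} → {L, R, S}.
Read '1': {L, R, S} → {M, N, P, R, S, T}.
Read '0': {M, N, P, R, S, T} → {L, M, N, R, S}.
Read '0': {L, M, N, R, S} → {M, N, R, S}.
Read '0': {M, N, R, S} → {M, N, R, S}.
Read '1': {M, N, R, S} → {M, N, P, R}.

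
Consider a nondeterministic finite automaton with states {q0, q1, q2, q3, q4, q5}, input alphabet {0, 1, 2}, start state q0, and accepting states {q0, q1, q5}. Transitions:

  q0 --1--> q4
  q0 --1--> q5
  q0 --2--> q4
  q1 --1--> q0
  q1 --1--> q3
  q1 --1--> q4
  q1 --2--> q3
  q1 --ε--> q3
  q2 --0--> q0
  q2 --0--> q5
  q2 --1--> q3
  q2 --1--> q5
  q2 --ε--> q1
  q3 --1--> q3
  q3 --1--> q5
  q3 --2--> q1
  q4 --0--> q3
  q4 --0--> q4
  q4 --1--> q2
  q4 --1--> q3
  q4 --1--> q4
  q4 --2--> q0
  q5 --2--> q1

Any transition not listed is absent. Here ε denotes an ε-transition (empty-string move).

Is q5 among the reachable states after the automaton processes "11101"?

Yes

Start in {q0}.
Read '1': {q0} → {q4, q5}.
Read '1': {q4, q5} → {q1, q2, q3, q4}.
Read '1': {q1, q2, q3, q4} → {q0, q1, q2, q3, q4, q5}.
Read '0': {q0, q1, q2, q3, q4, q5} → {q0, q3, q4, q5}.
Read '1': {q0, q3, q4, q5} → {q1, q2, q3, q4, q5}.
State q5 is in {q1, q2, q3, q4, q5}.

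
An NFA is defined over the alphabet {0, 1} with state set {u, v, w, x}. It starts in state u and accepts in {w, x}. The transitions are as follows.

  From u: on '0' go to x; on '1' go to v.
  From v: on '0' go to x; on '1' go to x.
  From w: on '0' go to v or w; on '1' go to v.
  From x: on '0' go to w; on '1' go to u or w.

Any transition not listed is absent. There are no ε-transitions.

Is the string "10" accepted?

Start in {u}.
Read '1': {u} → {v}.
Read '0': {v} → {x}.
The final set {x} contains the accepting state x.

Yes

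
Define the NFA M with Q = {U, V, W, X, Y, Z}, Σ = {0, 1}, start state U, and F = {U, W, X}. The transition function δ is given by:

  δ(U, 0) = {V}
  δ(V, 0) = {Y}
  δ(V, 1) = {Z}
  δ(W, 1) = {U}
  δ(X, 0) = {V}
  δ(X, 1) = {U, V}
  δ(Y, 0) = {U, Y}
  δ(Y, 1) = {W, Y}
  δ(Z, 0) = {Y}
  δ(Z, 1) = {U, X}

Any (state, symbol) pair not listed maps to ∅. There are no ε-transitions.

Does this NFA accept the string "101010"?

No

Start in {U}.
Read '1': {U} → ∅.
The set is empty and remains empty for the remaining 5 symbols.
The final set ∅ contains no accepting state.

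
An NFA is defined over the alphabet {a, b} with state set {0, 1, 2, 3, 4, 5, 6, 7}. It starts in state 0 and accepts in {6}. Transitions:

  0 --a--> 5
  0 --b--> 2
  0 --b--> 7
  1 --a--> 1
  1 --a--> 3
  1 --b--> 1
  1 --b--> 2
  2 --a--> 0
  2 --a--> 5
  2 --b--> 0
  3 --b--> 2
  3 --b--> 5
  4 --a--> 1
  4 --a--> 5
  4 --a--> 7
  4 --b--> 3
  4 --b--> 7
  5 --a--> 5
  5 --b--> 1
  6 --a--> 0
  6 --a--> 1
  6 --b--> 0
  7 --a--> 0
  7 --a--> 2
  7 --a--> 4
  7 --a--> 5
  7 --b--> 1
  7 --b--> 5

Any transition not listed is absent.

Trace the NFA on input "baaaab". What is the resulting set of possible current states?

{1, 2, 5, 7}

Start in {0}.
Read 'b': 0→{2, 7}; now {2, 7}.
Read 'a': 2→{0, 5}, 7→{0, 2, 4, 5}; now {0, 2, 4, 5}.
Read 'a': 0→{5}, 2→{0, 5}, 4→{1, 5, 7}, 5→{5}; now {0, 1, 5, 7}.
Read 'a': 0→{5}, 1→{1, 3}, 5→{5}, 7→{0, 2, 4, 5}; now {0, 1, 2, 3, 4, 5}.
Read 'a': 0→{5}, 1→{1, 3}, 2→{0, 5}, 3→∅, 4→{1, 5, 7}, 5→{5}; now {0, 1, 3, 5, 7}.
Read 'b': 0→{2, 7}, 1→{1, 2}, 3→{2, 5}, 5→{1}, 7→{1, 5}; now {1, 2, 5, 7}.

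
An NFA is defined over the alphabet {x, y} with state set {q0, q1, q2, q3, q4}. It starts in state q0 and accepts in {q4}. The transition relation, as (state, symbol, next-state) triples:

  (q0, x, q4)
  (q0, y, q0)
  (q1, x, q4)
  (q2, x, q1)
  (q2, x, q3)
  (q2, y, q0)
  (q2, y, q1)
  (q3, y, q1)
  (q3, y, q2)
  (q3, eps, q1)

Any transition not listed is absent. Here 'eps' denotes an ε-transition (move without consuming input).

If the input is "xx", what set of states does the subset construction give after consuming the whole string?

∅

Start in {q0}.
Read 'x': {q0} → {q4}.
Read 'x': {q4} → ∅.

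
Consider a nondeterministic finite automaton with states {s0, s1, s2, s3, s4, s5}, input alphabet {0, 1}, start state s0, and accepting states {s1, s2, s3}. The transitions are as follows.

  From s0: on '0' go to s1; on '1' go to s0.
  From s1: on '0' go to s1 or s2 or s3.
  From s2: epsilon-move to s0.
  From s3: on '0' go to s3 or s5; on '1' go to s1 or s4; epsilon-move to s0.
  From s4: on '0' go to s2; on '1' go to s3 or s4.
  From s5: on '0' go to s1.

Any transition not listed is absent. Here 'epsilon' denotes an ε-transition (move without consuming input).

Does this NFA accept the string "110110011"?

No

Start in {s0}.
Read '1': s0→{s0}; now {s0}.
Read '1': s0→{s0}; now {s0}.
Read '0': s0→{s1}; now {s1}.
Read '1': s1→∅; now ∅.
The set is empty and remains empty for the remaining 5 symbols.
The final set ∅ contains no accepting state.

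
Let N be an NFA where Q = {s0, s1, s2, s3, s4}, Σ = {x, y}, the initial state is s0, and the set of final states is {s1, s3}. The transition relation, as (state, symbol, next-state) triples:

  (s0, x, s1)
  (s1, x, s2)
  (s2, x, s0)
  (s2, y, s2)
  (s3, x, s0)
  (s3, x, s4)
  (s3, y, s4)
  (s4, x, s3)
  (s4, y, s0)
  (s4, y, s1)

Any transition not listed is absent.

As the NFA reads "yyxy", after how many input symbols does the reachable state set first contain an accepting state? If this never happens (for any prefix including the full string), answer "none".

none

Start in {s0}.
Read 'y': {s0} → ∅.
The set is empty and remains empty for the remaining 3 symbols.
No reachable set along the way intersects F.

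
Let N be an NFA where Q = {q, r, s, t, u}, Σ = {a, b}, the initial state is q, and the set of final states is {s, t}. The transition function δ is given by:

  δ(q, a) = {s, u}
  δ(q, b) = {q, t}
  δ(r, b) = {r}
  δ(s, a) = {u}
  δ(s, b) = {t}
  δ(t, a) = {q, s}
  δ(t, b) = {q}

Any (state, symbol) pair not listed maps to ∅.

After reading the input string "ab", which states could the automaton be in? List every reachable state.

Start in {q}.
Read 'a': q→{s, u}; now {s, u}.
Read 'b': s→{t}, u→∅; now {t}.

{t}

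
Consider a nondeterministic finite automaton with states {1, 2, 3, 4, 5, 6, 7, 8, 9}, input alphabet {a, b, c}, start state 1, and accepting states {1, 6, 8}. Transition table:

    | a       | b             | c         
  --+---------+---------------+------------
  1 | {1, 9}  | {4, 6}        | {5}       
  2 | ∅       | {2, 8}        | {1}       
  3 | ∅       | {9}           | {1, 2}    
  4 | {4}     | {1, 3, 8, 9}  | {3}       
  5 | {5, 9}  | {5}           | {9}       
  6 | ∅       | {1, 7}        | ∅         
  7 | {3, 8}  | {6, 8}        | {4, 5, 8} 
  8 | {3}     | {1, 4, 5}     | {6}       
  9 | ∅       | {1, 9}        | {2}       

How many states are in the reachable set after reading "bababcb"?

Start in {1}.
Read 'b': {1} → {4, 6}.
Read 'a': {4, 6} → {4}.
Read 'b': {4} → {1, 3, 8, 9}.
Read 'a': {1, 3, 8, 9} → {1, 3, 9}.
Read 'b': {1, 3, 9} → {1, 4, 6, 9}.
Read 'c': {1, 4, 6, 9} → {2, 3, 5}.
Read 'b': {2, 3, 5} → {2, 5, 8, 9}.
That set has 4 states.

4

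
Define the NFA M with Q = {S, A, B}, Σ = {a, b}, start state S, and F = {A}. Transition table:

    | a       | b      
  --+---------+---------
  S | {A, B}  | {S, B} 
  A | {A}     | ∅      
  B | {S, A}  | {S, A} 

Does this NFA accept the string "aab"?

Start in {S}.
Read 'a': {S} → {A, B}.
Read 'a': {A, B} → {S, A}.
Read 'b': {S, A} → {S, B}.
The final set {S, B} contains no accepting state.

No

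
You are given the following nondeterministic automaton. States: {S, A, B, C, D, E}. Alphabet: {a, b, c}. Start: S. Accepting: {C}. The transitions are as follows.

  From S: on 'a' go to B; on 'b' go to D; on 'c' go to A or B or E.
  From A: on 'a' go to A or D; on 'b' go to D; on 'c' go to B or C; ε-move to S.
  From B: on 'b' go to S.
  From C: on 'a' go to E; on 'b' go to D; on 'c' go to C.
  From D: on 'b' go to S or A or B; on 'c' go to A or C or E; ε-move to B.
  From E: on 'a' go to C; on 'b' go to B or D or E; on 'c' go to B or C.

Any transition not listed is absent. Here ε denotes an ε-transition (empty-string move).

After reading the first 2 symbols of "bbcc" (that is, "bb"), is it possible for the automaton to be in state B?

Start in {S}.
Read 'b': {S} → {B, D}.
Read 'b': {B, D} → {S, A, B}.
State B is in {S, A, B}.

Yes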